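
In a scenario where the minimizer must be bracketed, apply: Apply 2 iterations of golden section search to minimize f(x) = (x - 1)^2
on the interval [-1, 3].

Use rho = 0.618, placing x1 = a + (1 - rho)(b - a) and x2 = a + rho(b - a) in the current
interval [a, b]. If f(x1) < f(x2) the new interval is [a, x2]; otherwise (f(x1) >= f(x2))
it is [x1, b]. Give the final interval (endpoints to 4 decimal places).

Golden section search for min of f(x) = (x - 1)^2 on [-1, 3].
Each step: x1 = a + (1 - rho)(b - a), x2 = a + rho(b - a); if f(x1) < f(x2) keep [a, x2], otherwise keep [x1, b].
Step 1: [-1.0000, 3.0000], x1=0.5280 (f=0.2228), x2=1.4720 (f=0.2228); f(x1) = f(x2) (tie, not '<') => keep [0.5280, 3.0000]
Step 2: [0.5280, 3.0000], x1=1.4723 (f=0.2231), x2=2.0557 (f=1.1145); f(x1) < f(x2) => keep [0.5280, 2.0557]
Final interval: [0.5280, 2.0557]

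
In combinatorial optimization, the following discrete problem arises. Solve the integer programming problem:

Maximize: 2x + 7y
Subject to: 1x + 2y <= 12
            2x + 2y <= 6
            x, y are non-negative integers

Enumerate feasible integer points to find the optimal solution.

Constraint 1: 1x + 2y <= 12
Constraint 2: 2x + 2y <= 6
Feasible x range (need y >= 0): 0 <= x <= min(12/1, 6/2) => x in {0, ..., 3}.
Enumerate feasible integer points row by row (the coefficient of y is 7 > 0, so for each x the largest feasible y gives the best value):
  x = 0: y <= min((12 - 1*0)/2, (6 - 2*0)/2) => y in {0, ..., 3}; best 2*0 + 7*3 = 21
  x = 1: y <= min((12 - 1*1)/2, (6 - 2*1)/2) => y in {0, ..., 2}; best 2*1 + 7*2 = 16
  x = 2: y <= min((12 - 1*2)/2, (6 - 2*2)/2) => y in {0, ..., 1}; best 2*2 + 7*1 = 11
  x = 3: y <= min((12 - 1*3)/2, (6 - 2*3)/2) => y in {0}; best 2*3 + 7*0 = 6
The maximum 2x + 7y = 21 is achieved at x = 0, y = 3.
Check: 1*0 + 2*3 = 6 <= 12 and 2*0 + 2*3 = 6 <= 6.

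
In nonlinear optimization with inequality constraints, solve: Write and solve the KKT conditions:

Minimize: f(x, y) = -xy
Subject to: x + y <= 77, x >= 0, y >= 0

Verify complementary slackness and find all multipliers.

Problem: min -xy s.t. x + y <= 77 (multiplier lambda), x >= 0 (mu_x), y >= 0 (mu_y)
KKT stationarity: -y + lambda - mu_x = 0, -x + lambda - mu_y = 0, with lambda, mu_x, mu_y >= 0
Complementary slackness: lambda*(x + y - 77) = 0, mu_x*x = 0, mu_y*y = 0
If lambda = 0: y = -mu_x <= 0 and x = -mu_y <= 0 force x = y = 0 with f = 0; but x = y = 77/2 is feasible with f = -5929/4 < 0, so this is not the minimum. Hence lambda > 0 and x + y = 77.
Try x > 0, y > 0 (so mu_x = mu_y = 0): y = lambda, x = lambda => x = y = lambda
x + y = 77 => 2*lambda = 77 => lambda = 77/2
x* = y* = 77/2 > 0, consistent with mu_x = mu_y = 0.
(Any feasible point with x = 0 or y = 0 has f = 0 > -5929/4, so the minimum is not on those boundaries.)
min(-xy) = -5929/4 (i.e. max xy = 5929/4)
Multipliers: lambda = 77/2, mu_x = 0, mu_y = 0
Complementary slackness: lambda*(x + y - 77) = 77/2*(77/2 + 77/2 - 77) = 0, mu_x*x = 0*77/2 = 0, mu_y*y = 0*77/2 = 0. Satisfied.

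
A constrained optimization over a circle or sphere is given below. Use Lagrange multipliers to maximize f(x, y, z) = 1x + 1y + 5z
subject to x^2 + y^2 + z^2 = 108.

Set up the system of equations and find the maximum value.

Lagrange conditions: 1 = 2*lambda*x, 1 = 2*lambda*y, 5 = 2*lambda*z
So x:1 = y:1 = z:5, i.e. x = 1t, y = 1t, z = 5t
Constraint: t^2*(1^2 + 1^2 + 5^2) = 108
  t^2 * 27 = 108  =>  t = sqrt(4)
Maximum = 1*1t + 1*1t + 5*5t = 27*sqrt(4) = 54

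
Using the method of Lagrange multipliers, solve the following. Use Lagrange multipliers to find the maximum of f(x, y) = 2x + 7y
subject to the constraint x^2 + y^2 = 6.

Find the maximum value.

Set up Lagrange conditions: grad f = lambda * grad g
  2 = 2*lambda*x
  7 = 2*lambda*y
From these: x/y = 2/7, so x = 2t, y = 7t for some t.
Substitute into constraint: (2t)^2 + (7t)^2 = 6
  t^2 * 53 = 6
  t = sqrt(6/53)
Maximum = 2*x + 7*y = (2^2 + 7^2)*t = 53 * sqrt(6/53) = sqrt(318)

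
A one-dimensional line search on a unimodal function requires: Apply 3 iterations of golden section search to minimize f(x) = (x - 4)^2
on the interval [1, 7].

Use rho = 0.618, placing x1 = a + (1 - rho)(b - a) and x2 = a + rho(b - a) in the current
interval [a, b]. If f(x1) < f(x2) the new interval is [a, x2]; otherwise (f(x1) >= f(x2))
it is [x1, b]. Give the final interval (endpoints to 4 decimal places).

Golden section search for min of f(x) = (x - 4)^2 on [1, 7].
Each step: x1 = a + (1 - rho)(b - a), x2 = a + rho(b - a); if f(x1) < f(x2) keep [a, x2], otherwise keep [x1, b].
Step 1: [1.0000, 7.0000], x1=3.2920 (f=0.5013), x2=4.7080 (f=0.5013); f(x1) = f(x2) (tie, not '<') => keep [3.2920, 7.0000]
Step 2: [3.2920, 7.0000], x1=4.7085 (f=0.5019), x2=5.5835 (f=2.5076); f(x1) < f(x2) => keep [3.2920, 5.5835]
Step 3: [3.2920, 5.5835], x1=4.1674 (f=0.0280), x2=4.7082 (f=0.5015); f(x1) < f(x2) => keep [3.2920, 4.7082]
Final interval: [3.2920, 4.7082]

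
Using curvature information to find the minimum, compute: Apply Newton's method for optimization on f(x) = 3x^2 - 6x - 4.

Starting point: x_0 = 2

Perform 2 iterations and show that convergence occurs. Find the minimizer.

f(x) = 3x^2 - 6x - 4, f'(x) = 6x + (-6), f''(x) = 6
Step 1: f'(2) = 6, x_1 = 2 - 6/6 = 1
Step 2: f'(1) = 0, x_2 = 1 (converged)
Newton's method converges in 1 step for quadratics.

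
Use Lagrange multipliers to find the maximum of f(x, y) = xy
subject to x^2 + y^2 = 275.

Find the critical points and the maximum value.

Lagrange conditions: y = 2*lambda*x and x = 2*lambda*y
If x = 0 then y = 0, violating the constraint, so x, y != 0.
Dividing: y/x = x/y => x^2 = y^2 => y = x or y = -x
Constraint: 2x^2 = 275 => x^2 = 275/2 => x = +/-sqrt(275/2)
Critical points: (sqrt(275/2), sqrt(275/2)), (-sqrt(275/2), -sqrt(275/2)), (sqrt(275/2), -sqrt(275/2)), (-sqrt(275/2), sqrt(275/2))
  y = x:  xy = x^2 = 275/2  at (sqrt(275/2), sqrt(275/2)) and (-sqrt(275/2), -sqrt(275/2))
  y = -x: xy = -x^2 = -275/2 at (sqrt(275/2), -sqrt(275/2)) and (-sqrt(275/2), sqrt(275/2))
Maximum xy = 275/2 at (sqrt(275/2), sqrt(275/2)) and (-sqrt(275/2), -sqrt(275/2))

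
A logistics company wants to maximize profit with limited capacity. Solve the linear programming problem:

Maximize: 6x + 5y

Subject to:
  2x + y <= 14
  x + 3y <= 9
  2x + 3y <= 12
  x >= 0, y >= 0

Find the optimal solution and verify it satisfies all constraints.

Feasible vertices: (0, 0), (0, 3), (3, 2), (6, 0)
Objective 6x + 5y at each vertex:
  (0, 0): 0
  (0, 3): 15
  (3, 2): 28
  (6, 0): 36
Maximum is 36 at (6, 0).
Verify constraints at (x, y) = (6, 0):
  2*6 + 1*0 = 12 <= 14
  1*6 + 3*0 = 6 <= 9
  2*6 + 3*0 = 12 <= 12 (active)
  x = 6 >= 0, y = 0 >= 0. All constraints satisfied.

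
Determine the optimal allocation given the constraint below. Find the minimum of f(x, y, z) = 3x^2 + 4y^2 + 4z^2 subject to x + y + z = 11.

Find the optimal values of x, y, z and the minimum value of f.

Using Lagrange multipliers on f = 3x^2 + 4y^2 + 4z^2 with constraint x + y + z = 11:
Conditions: 2*3*x = lambda, 2*4*y = lambda, 2*4*z = lambda
So x = lambda/6, y = lambda/8, z = lambda/8
Substituting into constraint: lambda * (5/12) = 11
lambda = 132/5
x = 22/5, y = 33/10, z = 33/10
Minimum value = 726/5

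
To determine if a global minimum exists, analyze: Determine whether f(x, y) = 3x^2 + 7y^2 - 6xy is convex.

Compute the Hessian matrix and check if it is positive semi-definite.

f(x,y) = 3x^2 + 7y^2 - 6xy
Hessian H = [[6, -6], [-6, 14]]
trace(H) = 20, det(H) = 48
Eigenvalues: (20 +/- sqrt(208)) / 2 = 17.21, 2.789
Since both eigenvalues > 0, f is convex.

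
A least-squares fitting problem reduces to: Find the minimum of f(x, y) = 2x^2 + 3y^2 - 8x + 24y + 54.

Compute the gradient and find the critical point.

f(x,y) = 2x^2 + 3y^2 - 8x + 24y + 54
df/dx = 4x + (-8) = 0  =>  x = 2
df/dy = 6y + (24) = 0  =>  y = -4
f(2, -4) = 2*(2)^2 + 3*(-4)^2 + -8*(2) + 24*(-4) + 54 = -2
Hessian is diagonal with entries 4, 6 > 0, so this is a minimum.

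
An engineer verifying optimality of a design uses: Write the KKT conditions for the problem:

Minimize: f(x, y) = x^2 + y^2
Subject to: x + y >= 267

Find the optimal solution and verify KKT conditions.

KKT conditions for min x^2 + y^2 s.t. x + y >= 267:
Stationarity: 2x = mu, 2y = mu
So x = y = mu/2.
Complementary slackness: mu*(x + y - 267) = 0
Primal feasibility: x + y >= 267; dual feasibility: mu >= 0
If mu = 0 then x = y = 0, but 0 + 0 < 267 is infeasible, so the constraint is active.
Constraint active: x + y = 2*(mu/2) = 267 => mu = 267
x = y = 267/2, f = 71289/2
Verify: stationarity 2*(267/2) = 267 = mu; primal 267/2 + 267/2 = 267 >= 267; dual mu = 267 >= 0; complementary slackness 267*(267 - 267) = 0. All KKT conditions hold.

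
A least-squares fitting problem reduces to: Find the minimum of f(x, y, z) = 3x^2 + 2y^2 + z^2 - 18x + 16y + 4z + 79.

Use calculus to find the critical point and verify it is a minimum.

f(x,y,z) = 3x^2 + 2y^2 + z^2 - 18x + 16y + 4z + 79
df/dx = 6x + (-18) = 0 => x = 3
df/dy = 4y + (16) = 0 => y = -4
df/dz = 2z + (4) = 0 => z = -2
f(3,-4,-2) = 3*(3)^2 + 2*(-4)^2 + 1*(-2)^2 + -18*(3) + 16*(-4) + 4*(-2) + 79 = 16
Hessian is diagonal with entries 6, 4, 2 > 0, confirmed minimum.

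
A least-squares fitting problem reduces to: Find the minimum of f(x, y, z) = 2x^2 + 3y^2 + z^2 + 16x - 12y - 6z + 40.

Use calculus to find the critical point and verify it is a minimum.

f(x,y,z) = 2x^2 + 3y^2 + z^2 + 16x - 12y - 6z + 40
df/dx = 4x + (16) = 0 => x = -4
df/dy = 6y + (-12) = 0 => y = 2
df/dz = 2z + (-6) = 0 => z = 3
f(-4,2,3) = 2*(-4)^2 + 3*(2)^2 + 1*(3)^2 + 16*(-4) + -12*(2) + -6*(3) + 40 = -13
Hessian is diagonal with entries 4, 6, 2 > 0, confirmed minimum.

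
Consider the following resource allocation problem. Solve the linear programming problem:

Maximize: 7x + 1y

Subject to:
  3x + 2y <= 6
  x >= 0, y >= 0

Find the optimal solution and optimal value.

The feasible region has vertices at [(0, 0), (2, 0), (0, 3)].
Checking objective 7x + 1y at each vertex:
  (0, 0): 7*0 + 1*0 = 0
  (2, 0): 7*2 + 1*0 = 14
  (0, 3): 7*0 + 1*3 = 3
Maximum is 14 at (2, 0).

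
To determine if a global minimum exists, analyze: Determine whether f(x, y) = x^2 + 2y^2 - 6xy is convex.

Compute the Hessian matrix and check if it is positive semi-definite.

f(x,y) = x^2 + 2y^2 - 6xy
Hessian H = [[2, -6], [-6, 4]]
trace(H) = 6, det(H) = -28
Eigenvalues: (6 +/- sqrt(148)) / 2 = 9.083, -3.083
Since not both eigenvalues positive, f is neither convex nor concave.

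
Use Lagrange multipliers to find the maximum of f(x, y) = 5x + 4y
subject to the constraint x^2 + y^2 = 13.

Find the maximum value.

Set up Lagrange conditions: grad f = lambda * grad g
  5 = 2*lambda*x
  4 = 2*lambda*y
From these: x/y = 5/4, so x = 5t, y = 4t for some t.
Substitute into constraint: (5t)^2 + (4t)^2 = 13
  t^2 * 41 = 13
  t = sqrt(13/41)
Maximum = 5*x + 4*y = (5^2 + 4^2)*t = 41 * sqrt(13/41) = sqrt(533)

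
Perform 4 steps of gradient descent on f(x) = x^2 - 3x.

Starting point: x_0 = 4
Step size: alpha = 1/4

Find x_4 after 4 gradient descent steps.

f(x) = x^2 - 3x, f'(x) = 2x + (-3)
Step 1: f'(4) = 5, x_1 = 4 - 1/4 * 5 = 11/4
Step 2: f'(11/4) = 5/2, x_2 = 11/4 - 1/4 * 5/2 = 17/8
Step 3: f'(17/8) = 5/4, x_3 = 17/8 - 1/4 * 5/4 = 29/16
Step 4: f'(29/16) = 5/8, x_4 = 29/16 - 1/4 * 5/8 = 53/32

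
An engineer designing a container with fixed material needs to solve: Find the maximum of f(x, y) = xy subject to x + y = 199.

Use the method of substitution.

Substitute y = 199 - x into f(x,y) = xy:
g(x) = x(199 - x) = 199x - x^2
g'(x) = 199 - 2x = 0  =>  x = 199/2
y = 199 - 199/2 = 199/2
Maximum value = (199/2) * (199/2) = 39601/4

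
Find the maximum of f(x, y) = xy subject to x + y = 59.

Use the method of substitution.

Substitute y = 59 - x into f(x,y) = xy:
g(x) = x(59 - x) = 59x - x^2
g'(x) = 59 - 2x = 0  =>  x = 59/2
y = 59 - 59/2 = 59/2
Maximum value = (59/2) * (59/2) = 3481/4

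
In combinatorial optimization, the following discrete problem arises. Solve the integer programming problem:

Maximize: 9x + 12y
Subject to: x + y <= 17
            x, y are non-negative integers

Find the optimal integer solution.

Objective: 9x + 12y, constraint: x + y <= 17
Coefficient of y is 12 > coefficient of x is 9, so allocate the entire budget to y.
Optimal: x = 0, y = 17, value = 204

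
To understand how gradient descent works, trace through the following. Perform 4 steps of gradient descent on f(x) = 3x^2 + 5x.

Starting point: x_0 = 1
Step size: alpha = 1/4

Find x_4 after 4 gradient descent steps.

f(x) = 3x^2 + 5x, f'(x) = 6x + (5)
Step 1: f'(1) = 11, x_1 = 1 - 1/4 * 11 = -7/4
Step 2: f'(-7/4) = -11/2, x_2 = -7/4 - 1/4 * -11/2 = -3/8
Step 3: f'(-3/8) = 11/4, x_3 = -3/8 - 1/4 * 11/4 = -17/16
Step 4: f'(-17/16) = -11/8, x_4 = -17/16 - 1/4 * -11/8 = -23/32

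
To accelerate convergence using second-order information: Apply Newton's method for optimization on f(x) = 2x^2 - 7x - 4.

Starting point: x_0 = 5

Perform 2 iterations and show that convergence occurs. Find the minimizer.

f(x) = 2x^2 - 7x - 4, f'(x) = 4x + (-7), f''(x) = 4
Step 1: f'(5) = 13, x_1 = 5 - 13/4 = 7/4
Step 2: f'(7/4) = 0, x_2 = 7/4 (converged)
Newton's method converges in 1 step for quadratics.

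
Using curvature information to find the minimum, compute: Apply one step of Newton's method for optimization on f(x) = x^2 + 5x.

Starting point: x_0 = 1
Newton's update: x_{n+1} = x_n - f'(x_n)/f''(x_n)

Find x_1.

f(x) = x^2 + 5x
f'(x) = 2x + (5), f''(x) = 2
Newton step: x_1 = x_0 - f'(x_0)/f''(x_0)
f'(1) = 7
x_1 = 1 - 7/2 = -5/2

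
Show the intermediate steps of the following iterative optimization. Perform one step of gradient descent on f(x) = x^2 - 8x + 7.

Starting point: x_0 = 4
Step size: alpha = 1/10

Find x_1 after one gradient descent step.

f(x) = x^2 - 8x + 7
f'(x) = 2x - 8
f'(4) = 2*4 + (-8) = 0
x_1 = x_0 - alpha * f'(x_0) = 4 - 1/10 * 0 = 4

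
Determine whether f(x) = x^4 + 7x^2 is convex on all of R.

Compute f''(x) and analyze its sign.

f(x) = x^4 + 7x^2
f'(x) = 4x^3 + 14x
f''(x) = 12x^2 + 14
f''(x) = 12x^2 + 14 >= 14 > 0 for all x
Therefore, f is convex on R.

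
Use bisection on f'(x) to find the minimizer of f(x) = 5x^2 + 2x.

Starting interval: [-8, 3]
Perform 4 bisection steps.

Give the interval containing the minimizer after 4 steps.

Finding critical point of f(x) = 5x^2 + 2x using bisection on f'(x) = 10x + 2.
f'(x) = 0 when x = -1/5.
Starting interval: [-8, 3]
Step 1: mid = -5/2, f'(mid) = -23, new interval = [-5/2, 3]
Step 2: mid = 1/4, f'(mid) = 9/2, new interval = [-5/2, 1/4]
Step 3: mid = -9/8, f'(mid) = -37/4, new interval = [-9/8, 1/4]
Step 4: mid = -7/16, f'(mid) = -19/8, new interval = [-7/16, 1/4]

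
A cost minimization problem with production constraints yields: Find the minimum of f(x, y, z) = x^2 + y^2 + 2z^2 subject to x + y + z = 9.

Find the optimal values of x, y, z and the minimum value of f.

Using Lagrange multipliers on f = x^2 + y^2 + 2z^2 with constraint x + y + z = 9:
Conditions: 2*1*x = lambda, 2*1*y = lambda, 2*2*z = lambda
So x = lambda/2, y = lambda/2, z = lambda/4
Substituting into constraint: lambda * (5/4) = 9
lambda = 36/5
x = 18/5, y = 18/5, z = 9/5
Minimum value = 162/5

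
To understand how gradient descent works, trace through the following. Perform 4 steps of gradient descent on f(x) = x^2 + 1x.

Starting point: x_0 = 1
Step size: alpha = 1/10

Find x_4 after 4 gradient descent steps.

f(x) = x^2 + 1x, f'(x) = 2x + (1)
Step 1: f'(1) = 3, x_1 = 1 - 1/10 * 3 = 7/10
Step 2: f'(7/10) = 12/5, x_2 = 7/10 - 1/10 * 12/5 = 23/50
Step 3: f'(23/50) = 48/25, x_3 = 23/50 - 1/10 * 48/25 = 67/250
Step 4: f'(67/250) = 192/125, x_4 = 67/250 - 1/10 * 192/125 = 143/1250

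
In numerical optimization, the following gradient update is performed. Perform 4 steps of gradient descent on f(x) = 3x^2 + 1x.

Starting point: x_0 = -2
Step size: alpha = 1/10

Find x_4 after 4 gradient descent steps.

f(x) = 3x^2 + 1x, f'(x) = 6x + (1)
Step 1: f'(-2) = -11, x_1 = -2 - 1/10 * -11 = -9/10
Step 2: f'(-9/10) = -22/5, x_2 = -9/10 - 1/10 * -22/5 = -23/50
Step 3: f'(-23/50) = -44/25, x_3 = -23/50 - 1/10 * -44/25 = -71/250
Step 4: f'(-71/250) = -88/125, x_4 = -71/250 - 1/10 * -88/125 = -267/1250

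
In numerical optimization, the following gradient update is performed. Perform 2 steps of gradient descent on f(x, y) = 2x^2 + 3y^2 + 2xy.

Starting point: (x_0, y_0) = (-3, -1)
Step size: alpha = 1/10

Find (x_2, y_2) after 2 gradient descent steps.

f(x,y) = 2x^2 + 3y^2 + 2xy
grad_x = 4x + 2y, grad_y = 6y + 2x
Step 1: grad = (-14, -12), (-8/5, 1/5)
Step 2: grad = (-6, -2), (-1, 2/5)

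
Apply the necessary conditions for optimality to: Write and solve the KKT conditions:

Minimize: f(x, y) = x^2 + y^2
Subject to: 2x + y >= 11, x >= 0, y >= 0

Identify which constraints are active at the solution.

KKT conditions for min x^2 + y^2 s.t. 2x + 1y >= 11, x >= 0, y >= 0:
Stationarity: 2x = mu*2 + mu_x, 2y = mu*1 + mu_y, with mu, mu_x, mu_y >= 0
Complementary slackness: mu*(2x + y - 11) = 0, mu_x*x = 0, mu_y*y = 0
(0, 0) is infeasible (2*0 + 1*0 < 11), so if mu = 0 stationarity would force x = mu_x/2 >= 0, y = mu_y/2 >= 0 with mu_x*x = mu_y*y = 0, i.e. x = y = 0: contradiction. Hence mu > 0 and 2x + y = 11 is active.
Try x > 0, y > 0 (so mu_x = mu_y = 0): x = 2*mu/2, y = 1*mu/2
Substitute: 2*(2*mu/2) + 1*(1*mu/2) = 11
  mu*5/2 = 11 => mu = 22/5
x* = 22/5 > 0, y* = 11/5 > 0, consistent with mu_x = mu_y = 0.
f is convex and the constraints are linear, so this KKT point is the global minimum.
f* = 121/5
Active constraints: 2x + y >= 11 (holds with equality, mu = 22/5 > 0); x >= 0 and y >= 0 are inactive (mu_x = mu_y = 0).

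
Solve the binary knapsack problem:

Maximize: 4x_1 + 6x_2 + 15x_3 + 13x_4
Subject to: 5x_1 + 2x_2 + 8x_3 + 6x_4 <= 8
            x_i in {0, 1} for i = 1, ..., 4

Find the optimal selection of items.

Items: item 1 (v=4, w=5), item 2 (v=6, w=2), item 3 (v=15, w=8), item 4 (v=13, w=6)
Capacity: 8
Checking all 16 subsets (w = total weight, v = total value):
  {}: w = 0, v = 0
  {1}: w = 5, v = 4
  {2}: w = 2, v = 6
  {3}: w = 8, v = 15
  {4}: w = 6, v = 13
  {1, 2}: w = 7, v = 10
  {1, 3}: w = 13 > 8, infeasible
  {1, 4}: w = 11 > 8, infeasible
  {2, 3}: w = 10 > 8, infeasible
  {2, 4}: w = 8, v = 19
  {3, 4}: w = 14 > 8, infeasible
  {1, 2, 3}: w = 15 > 8, infeasible
  {1, 2, 4}: w = 13 > 8, infeasible
  {1, 3, 4}: w = 19 > 8, infeasible
  {2, 3, 4}: w = 16 > 8, infeasible
  {1, 2, 3, 4}: w = 21 > 8, infeasible
Best feasible subset: items [2, 4]
Total weight: 8 <= 8, total value: 19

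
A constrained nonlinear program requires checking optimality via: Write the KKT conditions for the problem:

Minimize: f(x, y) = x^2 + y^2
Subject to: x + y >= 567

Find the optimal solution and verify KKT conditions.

KKT conditions for min x^2 + y^2 s.t. x + y >= 567:
Stationarity: 2x = mu, 2y = mu
So x = y = mu/2.
Complementary slackness: mu*(x + y - 567) = 0
Primal feasibility: x + y >= 567; dual feasibility: mu >= 0
If mu = 0 then x = y = 0, but 0 + 0 < 567 is infeasible, so the constraint is active.
Constraint active: x + y = 2*(mu/2) = 567 => mu = 567
x = y = 567/2, f = 321489/2
Verify: stationarity 2*(567/2) = 567 = mu; primal 567/2 + 567/2 = 567 >= 567; dual mu = 567 >= 0; complementary slackness 567*(567 - 567) = 0. All KKT conditions hold.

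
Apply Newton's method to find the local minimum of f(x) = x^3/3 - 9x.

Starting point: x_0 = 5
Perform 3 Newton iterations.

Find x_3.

f(x) = x^3/3 - 9x
f'(x) = x^2 - 9, f''(x) = 2x
Newton update: x_{n+1} = x_n - (x_n^2 - 9)/(2*x_n)
Step 1: x_0 = 5, f'=16, f''=10, x_1 = 17/5
Step 2: x_1 = 17/5, f'=64/25, f''=34/5, x_2 = 257/85
Step 3: x_2 = 257/85, f'=1024/7225, f''=514/85, x_3 = 65537/21845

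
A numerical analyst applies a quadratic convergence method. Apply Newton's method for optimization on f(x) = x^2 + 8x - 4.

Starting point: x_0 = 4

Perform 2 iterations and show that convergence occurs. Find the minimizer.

f(x) = x^2 + 8x - 4, f'(x) = 2x + (8), f''(x) = 2
Step 1: f'(4) = 16, x_1 = 4 - 16/2 = -4
Step 2: f'(-4) = 0, x_2 = -4 (converged)
Newton's method converges in 1 step for quadratics.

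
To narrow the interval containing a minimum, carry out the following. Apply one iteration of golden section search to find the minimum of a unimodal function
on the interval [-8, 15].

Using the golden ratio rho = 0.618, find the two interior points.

Golden section search on [-8, 15].
Golden ratio rho = 0.618 (approx).
Interior points:
  x_1 = -8 + (1-0.618)*23 = 0.7860
  x_2 = -8 + 0.618*23 = 6.2140
Compare f(x_1) and f(x_2) to determine which subinterval to keep.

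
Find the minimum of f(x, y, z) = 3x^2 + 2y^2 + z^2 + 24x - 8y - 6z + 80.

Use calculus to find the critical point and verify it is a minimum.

f(x,y,z) = 3x^2 + 2y^2 + z^2 + 24x - 8y - 6z + 80
df/dx = 6x + (24) = 0 => x = -4
df/dy = 4y + (-8) = 0 => y = 2
df/dz = 2z + (-6) = 0 => z = 3
f(-4,2,3) = 3*(-4)^2 + 2*(2)^2 + 1*(3)^2 + 24*(-4) + -8*(2) + -6*(3) + 80 = 15
Hessian is diagonal with entries 6, 4, 2 > 0, confirmed minimum.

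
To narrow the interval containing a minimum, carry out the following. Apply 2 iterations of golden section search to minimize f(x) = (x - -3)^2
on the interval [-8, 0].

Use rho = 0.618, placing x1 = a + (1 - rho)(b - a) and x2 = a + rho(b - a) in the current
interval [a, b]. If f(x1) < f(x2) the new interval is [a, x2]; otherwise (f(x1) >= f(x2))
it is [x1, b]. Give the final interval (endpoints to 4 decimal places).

Golden section search for min of f(x) = (x - -3)^2 on [-8, 0].
Each step: x1 = a + (1 - rho)(b - a), x2 = a + rho(b - a); if f(x1) < f(x2) keep [a, x2], otherwise keep [x1, b].
Step 1: [-8.0000, 0.0000], x1=-4.9440 (f=3.7791), x2=-3.0560 (f=0.0031); f(x1) > f(x2) => keep [-4.9440, 0.0000]
Step 2: [-4.9440, 0.0000], x1=-3.0554 (f=0.0031), x2=-1.8886 (f=1.2352); f(x1) < f(x2) => keep [-4.9440, -1.8886]
Final interval: [-4.9440, -1.8886]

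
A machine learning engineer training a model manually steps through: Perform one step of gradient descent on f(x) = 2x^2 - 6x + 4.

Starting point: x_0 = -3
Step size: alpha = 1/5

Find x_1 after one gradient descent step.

f(x) = 2x^2 - 6x + 4
f'(x) = 4x - 6
f'(-3) = 4*-3 + (-6) = -18
x_1 = x_0 - alpha * f'(x_0) = -3 - 1/5 * -18 = 3/5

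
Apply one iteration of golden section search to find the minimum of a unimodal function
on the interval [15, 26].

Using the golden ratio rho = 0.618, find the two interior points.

Golden section search on [15, 26].
Golden ratio rho = 0.618 (approx).
Interior points:
  x_1 = 15 + (1-0.618)*11 = 19.2020
  x_2 = 15 + 0.618*11 = 21.7980
Compare f(x_1) and f(x_2) to determine which subinterval to keep.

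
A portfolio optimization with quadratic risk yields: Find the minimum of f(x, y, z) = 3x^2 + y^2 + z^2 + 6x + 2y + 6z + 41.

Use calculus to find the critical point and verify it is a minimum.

f(x,y,z) = 3x^2 + y^2 + z^2 + 6x + 2y + 6z + 41
df/dx = 6x + (6) = 0 => x = -1
df/dy = 2y + (2) = 0 => y = -1
df/dz = 2z + (6) = 0 => z = -3
f(-1,-1,-3) = 3*(-1)^2 + 1*(-1)^2 + 1*(-3)^2 + 6*(-1) + 2*(-1) + 6*(-3) + 41 = 28
Hessian is diagonal with entries 6, 2, 2 > 0, confirmed minimum.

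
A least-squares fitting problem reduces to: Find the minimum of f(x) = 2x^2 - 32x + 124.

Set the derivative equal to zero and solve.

f(x) = 2x^2 - 32x + 124
f'(x) = 4x + (-32) = 0
x = 32/4 = 8
f(8) = -4
Since f''(x) = 4 > 0, this is a minimum.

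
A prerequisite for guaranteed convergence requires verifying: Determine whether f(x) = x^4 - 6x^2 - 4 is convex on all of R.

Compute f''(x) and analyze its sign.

f(x) = x^4 - 6x^2 - 4
f'(x) = 4x^3 + -12x
f''(x) = 12x^2 + -12
f''(0) = -12 < 0, so not convex near x = 0
Therefore, f is not globally convex on R.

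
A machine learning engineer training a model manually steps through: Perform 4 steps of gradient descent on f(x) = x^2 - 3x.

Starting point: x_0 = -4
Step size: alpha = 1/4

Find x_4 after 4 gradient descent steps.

f(x) = x^2 - 3x, f'(x) = 2x + (-3)
Step 1: f'(-4) = -11, x_1 = -4 - 1/4 * -11 = -5/4
Step 2: f'(-5/4) = -11/2, x_2 = -5/4 - 1/4 * -11/2 = 1/8
Step 3: f'(1/8) = -11/4, x_3 = 1/8 - 1/4 * -11/4 = 13/16
Step 4: f'(13/16) = -11/8, x_4 = 13/16 - 1/4 * -11/8 = 37/32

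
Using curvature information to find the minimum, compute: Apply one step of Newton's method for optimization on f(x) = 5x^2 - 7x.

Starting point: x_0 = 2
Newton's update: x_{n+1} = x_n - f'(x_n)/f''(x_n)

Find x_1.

f(x) = 5x^2 - 7x
f'(x) = 10x + (-7), f''(x) = 10
Newton step: x_1 = x_0 - f'(x_0)/f''(x_0)
f'(2) = 13
x_1 = 2 - 13/10 = 7/10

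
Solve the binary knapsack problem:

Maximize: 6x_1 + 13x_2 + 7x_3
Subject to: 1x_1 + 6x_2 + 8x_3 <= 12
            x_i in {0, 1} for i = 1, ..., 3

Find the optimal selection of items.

Items: item 1 (v=6, w=1), item 2 (v=13, w=6), item 3 (v=7, w=8)
Capacity: 12
Checking all 8 subsets (w = total weight, v = total value):
  {}: w = 0, v = 0
  {1}: w = 1, v = 6
  {2}: w = 6, v = 13
  {3}: w = 8, v = 7
  {1, 2}: w = 7, v = 19
  {1, 3}: w = 9, v = 13
  {2, 3}: w = 14 > 12, infeasible
  {1, 2, 3}: w = 15 > 12, infeasible
Best feasible subset: items [1, 2]
Total weight: 7 <= 12, total value: 19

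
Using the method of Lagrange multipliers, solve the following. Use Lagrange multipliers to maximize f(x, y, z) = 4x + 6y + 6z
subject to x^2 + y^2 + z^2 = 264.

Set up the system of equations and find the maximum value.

Lagrange conditions: 4 = 2*lambda*x, 6 = 2*lambda*y, 6 = 2*lambda*z
So x:4 = y:6 = z:6, i.e. x = 4t, y = 6t, z = 6t
Constraint: t^2*(4^2 + 6^2 + 6^2) = 264
  t^2 * 88 = 264  =>  t = sqrt(3)
Maximum = 4*4t + 6*6t + 6*6t = 88*sqrt(3) = sqrt(23232)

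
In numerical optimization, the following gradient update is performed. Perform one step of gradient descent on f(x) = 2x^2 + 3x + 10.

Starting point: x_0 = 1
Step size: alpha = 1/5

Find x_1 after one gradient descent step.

f(x) = 2x^2 + 3x + 10
f'(x) = 4x + 3
f'(1) = 4*1 + (3) = 7
x_1 = x_0 - alpha * f'(x_0) = 1 - 1/5 * 7 = -2/5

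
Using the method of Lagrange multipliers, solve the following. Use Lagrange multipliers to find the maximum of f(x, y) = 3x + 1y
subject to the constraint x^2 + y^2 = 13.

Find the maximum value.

Set up Lagrange conditions: grad f = lambda * grad g
  3 = 2*lambda*x
  1 = 2*lambda*y
From these: x/y = 3/1, so x = 3t, y = 1t for some t.
Substitute into constraint: (3t)^2 + (1t)^2 = 13
  t^2 * 10 = 13
  t = sqrt(13/10)
Maximum = 3*x + 1*y = (3^2 + 1^2)*t = 10 * sqrt(13/10) = sqrt(130)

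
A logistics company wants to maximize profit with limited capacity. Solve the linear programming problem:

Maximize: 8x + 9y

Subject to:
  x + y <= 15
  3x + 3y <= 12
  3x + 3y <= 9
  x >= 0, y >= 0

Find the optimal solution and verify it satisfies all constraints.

Feasible vertices: (0, 0), (0, 3), (3, 0)
Objective 8x + 9y at each vertex:
  (0, 0): 0
  (0, 3): 27
  (3, 0): 24
Maximum is 27 at (0, 3).
Verify constraints at (x, y) = (0, 3):
  1*0 + 1*3 = 3 <= 15
  3*0 + 3*3 = 9 <= 12
  3*0 + 3*3 = 9 <= 9 (active)
  x = 0 >= 0, y = 3 >= 0. All constraints satisfied.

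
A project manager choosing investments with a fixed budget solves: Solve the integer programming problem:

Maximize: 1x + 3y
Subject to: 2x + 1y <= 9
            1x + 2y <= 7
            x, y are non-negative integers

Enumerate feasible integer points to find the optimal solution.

Constraint 1: 2x + 1y <= 9
Constraint 2: 1x + 2y <= 7
Feasible x range (need y >= 0): 0 <= x <= min(9/2, 7/1) => x in {0, ..., 4}.
Enumerate feasible integer points row by row (the coefficient of y is 3 > 0, so for each x the largest feasible y gives the best value):
  x = 0: y <= min((9 - 2*0)/1, (7 - 1*0)/2) => y in {0, ..., 3}; best 1*0 + 3*3 = 9
  x = 1: y <= min((9 - 2*1)/1, (7 - 1*1)/2) => y in {0, ..., 3}; best 1*1 + 3*3 = 10
  x = 2: y <= min((9 - 2*2)/1, (7 - 1*2)/2) => y in {0, ..., 2}; best 1*2 + 3*2 = 8
  x = 3: y <= min((9 - 2*3)/1, (7 - 1*3)/2) => y in {0, ..., 2}; best 1*3 + 3*2 = 9
  x = 4: y <= min((9 - 2*4)/1, (7 - 1*4)/2) => y in {0, ..., 1}; best 1*4 + 3*1 = 7
The maximum 1x + 3y = 10 is achieved at x = 1, y = 3.
Check: 2*1 + 1*3 = 5 <= 9 and 1*1 + 2*3 = 7 <= 7.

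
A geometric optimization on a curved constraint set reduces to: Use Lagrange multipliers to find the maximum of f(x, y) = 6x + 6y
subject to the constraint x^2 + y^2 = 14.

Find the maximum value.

Set up Lagrange conditions: grad f = lambda * grad g
  6 = 2*lambda*x
  6 = 2*lambda*y
From these: x/y = 6/6, so x = 6t, y = 6t for some t.
Substitute into constraint: (6t)^2 + (6t)^2 = 14
  t^2 * 72 = 14
  t = sqrt(14/72)
Maximum = 6*x + 6*y = (6^2 + 6^2)*t = 72 * sqrt(14/72) = sqrt(1008)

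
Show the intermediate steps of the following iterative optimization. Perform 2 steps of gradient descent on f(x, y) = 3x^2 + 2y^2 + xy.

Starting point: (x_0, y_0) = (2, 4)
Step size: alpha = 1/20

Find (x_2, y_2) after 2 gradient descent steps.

f(x,y) = 3x^2 + 2y^2 + xy
grad_x = 6x + 1y, grad_y = 4y + 1x
Step 1: grad = (16, 18), (6/5, 31/10)
Step 2: grad = (103/10, 68/5), (137/200, 121/50)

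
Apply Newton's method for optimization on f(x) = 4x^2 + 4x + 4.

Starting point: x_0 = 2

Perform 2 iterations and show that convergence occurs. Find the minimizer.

f(x) = 4x^2 + 4x + 4, f'(x) = 8x + (4), f''(x) = 8
Step 1: f'(2) = 20, x_1 = 2 - 20/8 = -1/2
Step 2: f'(-1/2) = 0, x_2 = -1/2 (converged)
Newton's method converges in 1 step for quadratics.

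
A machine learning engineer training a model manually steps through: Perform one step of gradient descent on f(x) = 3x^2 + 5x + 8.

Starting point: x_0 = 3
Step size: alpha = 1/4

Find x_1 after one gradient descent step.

f(x) = 3x^2 + 5x + 8
f'(x) = 6x + 5
f'(3) = 6*3 + (5) = 23
x_1 = x_0 - alpha * f'(x_0) = 3 - 1/4 * 23 = -11/4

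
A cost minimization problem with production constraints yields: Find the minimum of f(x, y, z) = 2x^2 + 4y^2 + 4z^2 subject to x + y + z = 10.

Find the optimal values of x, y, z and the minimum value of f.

Using Lagrange multipliers on f = 2x^2 + 4y^2 + 4z^2 with constraint x + y + z = 10:
Conditions: 2*2*x = lambda, 2*4*y = lambda, 2*4*z = lambda
So x = lambda/4, y = lambda/8, z = lambda/8
Substituting into constraint: lambda * (1/2) = 10
lambda = 20
x = 5, y = 5/2, z = 5/2
Minimum value = 100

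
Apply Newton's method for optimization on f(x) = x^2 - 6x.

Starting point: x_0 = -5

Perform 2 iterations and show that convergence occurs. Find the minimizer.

f(x) = x^2 - 6x, f'(x) = 2x + (-6), f''(x) = 2
Step 1: f'(-5) = -16, x_1 = -5 - -16/2 = 3
Step 2: f'(3) = 0, x_2 = 3 (converged)
Newton's method converges in 1 step for quadratics.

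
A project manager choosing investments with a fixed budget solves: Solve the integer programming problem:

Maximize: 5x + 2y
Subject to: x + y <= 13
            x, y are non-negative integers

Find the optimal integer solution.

Objective: 5x + 2y, constraint: x + y <= 13
Coefficient of x is 5 >= coefficient of y is 2, so allocate the entire budget to x.
Optimal: x = 13, y = 0, value = 65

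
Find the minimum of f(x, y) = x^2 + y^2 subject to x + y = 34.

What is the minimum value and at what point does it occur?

Substitute y = 34 - x into f(x,y) = x^2 + y^2:
g(x) = x^2 + (34 - x)^2 = 2x^2 - 68x + 1156
g'(x) = 4x - 68 = 0  =>  x = 17
y = 34 - 17 = 17
Minimum value = 17^2 + 17^2 = 578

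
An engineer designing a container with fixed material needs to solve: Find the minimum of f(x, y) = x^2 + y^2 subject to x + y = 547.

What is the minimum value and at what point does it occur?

Substitute y = 547 - x into f(x,y) = x^2 + y^2:
g(x) = x^2 + (547 - x)^2 = 2x^2 - 1094x + 299209
g'(x) = 4x - 1094 = 0  =>  x = 547/2
y = 547 - 547/2 = 547/2
Minimum value = (547/2)^2 + (547/2)^2 = 299209/2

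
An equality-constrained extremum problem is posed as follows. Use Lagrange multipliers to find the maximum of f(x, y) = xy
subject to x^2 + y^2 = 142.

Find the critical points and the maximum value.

Lagrange conditions: y = 2*lambda*x and x = 2*lambda*y
If x = 0 then y = 0, violating the constraint, so x, y != 0.
Dividing: y/x = x/y => x^2 = y^2 => y = x or y = -x
Constraint: 2x^2 = 142 => x^2 = 71 => x = +/-sqrt(71)
Critical points: (sqrt(71), sqrt(71)), (-sqrt(71), -sqrt(71)), (sqrt(71), -sqrt(71)), (-sqrt(71), sqrt(71))
  y = x:  xy = x^2 = 71  at (sqrt(71), sqrt(71)) and (-sqrt(71), -sqrt(71))
  y = -x: xy = -x^2 = -71 at (sqrt(71), -sqrt(71)) and (-sqrt(71), sqrt(71))
Maximum xy = 71 at (sqrt(71), sqrt(71)) and (-sqrt(71), -sqrt(71))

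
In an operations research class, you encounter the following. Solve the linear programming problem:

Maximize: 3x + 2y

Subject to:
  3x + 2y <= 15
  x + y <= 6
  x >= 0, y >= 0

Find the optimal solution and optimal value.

Feasible vertices: (0, 0), (0, 6), (3, 3), (5, 0)
Objective 3x + 2y at each:
  (0, 0): 0
  (0, 6): 12
  (3, 3): 15
  (5, 0): 15
Maximum is 15 at (3, 3).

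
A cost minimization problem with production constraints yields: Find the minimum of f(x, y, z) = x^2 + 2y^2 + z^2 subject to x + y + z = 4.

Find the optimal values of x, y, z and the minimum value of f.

Using Lagrange multipliers on f = x^2 + 2y^2 + z^2 with constraint x + y + z = 4:
Conditions: 2*1*x = lambda, 2*2*y = lambda, 2*1*z = lambda
So x = lambda/2, y = lambda/4, z = lambda/2
Substituting into constraint: lambda * (5/4) = 4
lambda = 16/5
x = 8/5, y = 4/5, z = 8/5
Minimum value = 32/5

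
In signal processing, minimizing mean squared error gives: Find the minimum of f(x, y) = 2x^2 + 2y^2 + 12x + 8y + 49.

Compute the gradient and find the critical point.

f(x,y) = 2x^2 + 2y^2 + 12x + 8y + 49
df/dx = 4x + (12) = 0  =>  x = -3
df/dy = 4y + (8) = 0  =>  y = -2
f(-3, -2) = 2*(-3)^2 + 2*(-2)^2 + 12*(-3) + 8*(-2) + 49 = 23
Hessian is diagonal with entries 4, 4 > 0, so this is a minimum.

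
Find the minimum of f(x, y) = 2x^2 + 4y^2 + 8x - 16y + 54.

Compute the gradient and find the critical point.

f(x,y) = 2x^2 + 4y^2 + 8x - 16y + 54
df/dx = 4x + (8) = 0  =>  x = -2
df/dy = 8y + (-16) = 0  =>  y = 2
f(-2, 2) = 2*(-2)^2 + 4*(2)^2 + 8*(-2) + -16*(2) + 54 = 30
Hessian is diagonal with entries 4, 8 > 0, so this is a minimum.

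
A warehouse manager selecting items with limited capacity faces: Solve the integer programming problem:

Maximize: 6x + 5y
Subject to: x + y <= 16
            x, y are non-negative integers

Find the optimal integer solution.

Objective: 6x + 5y, constraint: x + y <= 16
Coefficient of x is 6 >= coefficient of y is 5, so allocate the entire budget to x.
Optimal: x = 16, y = 0, value = 96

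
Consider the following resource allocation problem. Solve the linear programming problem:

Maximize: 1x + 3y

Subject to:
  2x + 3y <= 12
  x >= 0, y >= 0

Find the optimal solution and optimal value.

The feasible region has vertices at [(0, 0), (6, 0), (0, 4)].
Checking objective 1x + 3y at each vertex:
  (0, 0): 1*0 + 3*0 = 0
  (6, 0): 1*6 + 3*0 = 6
  (0, 4): 1*0 + 3*4 = 12
Maximum is 12 at (0, 4).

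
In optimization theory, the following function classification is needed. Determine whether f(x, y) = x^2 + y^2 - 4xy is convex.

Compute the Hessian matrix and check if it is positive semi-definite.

f(x,y) = x^2 + y^2 - 4xy
Hessian H = [[2, -4], [-4, 2]]
trace(H) = 4, det(H) = -12
Eigenvalues: (4 +/- sqrt(64)) / 2 = 6, -2
Since not both eigenvalues positive, f is neither convex nor concave.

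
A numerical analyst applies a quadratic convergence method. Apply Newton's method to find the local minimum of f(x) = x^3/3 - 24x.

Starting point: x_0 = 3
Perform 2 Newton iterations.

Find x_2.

f(x) = x^3/3 - 24x
f'(x) = x^2 - 24, f''(x) = 2x
Newton update: x_{n+1} = x_n - (x_n^2 - 24)/(2*x_n)
Step 1: x_0 = 3, f'=-15, f''=6, x_1 = 11/2
Step 2: x_1 = 11/2, f'=25/4, f''=11, x_2 = 217/44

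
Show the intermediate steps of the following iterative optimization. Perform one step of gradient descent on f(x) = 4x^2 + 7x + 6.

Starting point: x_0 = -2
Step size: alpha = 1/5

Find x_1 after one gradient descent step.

f(x) = 4x^2 + 7x + 6
f'(x) = 8x + 7
f'(-2) = 8*-2 + (7) = -9
x_1 = x_0 - alpha * f'(x_0) = -2 - 1/5 * -9 = -1/5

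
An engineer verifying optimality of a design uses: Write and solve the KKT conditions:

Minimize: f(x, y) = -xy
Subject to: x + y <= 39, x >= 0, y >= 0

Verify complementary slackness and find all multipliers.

Problem: min -xy s.t. x + y <= 39 (multiplier lambda), x >= 0 (mu_x), y >= 0 (mu_y)
KKT stationarity: -y + lambda - mu_x = 0, -x + lambda - mu_y = 0, with lambda, mu_x, mu_y >= 0
Complementary slackness: lambda*(x + y - 39) = 0, mu_x*x = 0, mu_y*y = 0
If lambda = 0: y = -mu_x <= 0 and x = -mu_y <= 0 force x = y = 0 with f = 0; but x = y = 39/2 is feasible with f = -1521/4 < 0, so this is not the minimum. Hence lambda > 0 and x + y = 39.
Try x > 0, y > 0 (so mu_x = mu_y = 0): y = lambda, x = lambda => x = y = lambda
x + y = 39 => 2*lambda = 39 => lambda = 39/2
x* = y* = 39/2 > 0, consistent with mu_x = mu_y = 0.
(Any feasible point with x = 0 or y = 0 has f = 0 > -1521/4, so the minimum is not on those boundaries.)
min(-xy) = -1521/4 (i.e. max xy = 1521/4)
Multipliers: lambda = 39/2, mu_x = 0, mu_y = 0
Complementary slackness: lambda*(x + y - 39) = 39/2*(39/2 + 39/2 - 39) = 0, mu_x*x = 0*39/2 = 0, mu_y*y = 0*39/2 = 0. Satisfied.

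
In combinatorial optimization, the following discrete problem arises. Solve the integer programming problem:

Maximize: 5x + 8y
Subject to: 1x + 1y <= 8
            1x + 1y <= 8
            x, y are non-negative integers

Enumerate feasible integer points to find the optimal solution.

Constraint 1: 1x + 1y <= 8
Constraint 2: 1x + 1y <= 8
Feasible x range (need y >= 0): 0 <= x <= min(8/1, 8/1) => x in {0, ..., 8}.
Enumerate feasible integer points row by row (the coefficient of y is 8 > 0, so for each x the largest feasible y gives the best value):
  x = 0: y <= min((8 - 1*0)/1, (8 - 1*0)/1) => y in {0, ..., 8}; best 5*0 + 8*8 = 64
  x = 1: y <= min((8 - 1*1)/1, (8 - 1*1)/1) => y in {0, ..., 7}; best 5*1 + 8*7 = 61
  x = 2: y <= min((8 - 1*2)/1, (8 - 1*2)/1) => y in {0, ..., 6}; best 5*2 + 8*6 = 58
  x = 3: y <= min((8 - 1*3)/1, (8 - 1*3)/1) => y in {0, ..., 5}; best 5*3 + 8*5 = 55
  x = 4: y <= min((8 - 1*4)/1, (8 - 1*4)/1) => y in {0, ..., 4}; best 5*4 + 8*4 = 52
  x = 5: y <= min((8 - 1*5)/1, (8 - 1*5)/1) => y in {0, ..., 3}; best 5*5 + 8*3 = 49
  x = 6: y <= min((8 - 1*6)/1, (8 - 1*6)/1) => y in {0, ..., 2}; best 5*6 + 8*2 = 46
  x = 7: y <= min((8 - 1*7)/1, (8 - 1*7)/1) => y in {0, ..., 1}; best 5*7 + 8*1 = 43
  x = 8: y <= min((8 - 1*8)/1, (8 - 1*8)/1) => y in {0}; best 5*8 + 8*0 = 40
The maximum 5x + 8y = 64 is achieved at x = 0, y = 8.
Check: 1*0 + 1*8 = 8 <= 8 and 1*0 + 1*8 = 8 <= 8.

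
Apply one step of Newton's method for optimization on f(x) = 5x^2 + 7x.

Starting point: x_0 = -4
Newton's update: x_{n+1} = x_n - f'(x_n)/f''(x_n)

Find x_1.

f(x) = 5x^2 + 7x
f'(x) = 10x + (7), f''(x) = 10
Newton step: x_1 = x_0 - f'(x_0)/f''(x_0)
f'(-4) = -33
x_1 = -4 - -33/10 = -7/10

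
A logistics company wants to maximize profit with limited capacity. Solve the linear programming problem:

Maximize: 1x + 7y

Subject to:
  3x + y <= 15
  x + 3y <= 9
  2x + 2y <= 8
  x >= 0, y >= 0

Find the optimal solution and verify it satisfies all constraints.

Feasible vertices: (0, 0), (0, 3), (3/2, 5/2), (4, 0)
Objective 1x + 7y at each vertex:
  (0, 0): 0
  (0, 3): 21
  (3/2, 5/2): 19
  (4, 0): 4
Maximum is 21 at (0, 3).
Verify constraints at (x, y) = (0, 3):
  3*0 + 1*3 = 3 <= 15
  1*0 + 3*3 = 9 <= 9 (active)
  2*0 + 2*3 = 6 <= 8
  x = 0 >= 0, y = 3 >= 0. All constraints satisfied.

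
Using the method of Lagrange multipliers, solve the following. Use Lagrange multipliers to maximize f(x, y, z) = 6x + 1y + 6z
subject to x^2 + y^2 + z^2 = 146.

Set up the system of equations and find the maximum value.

Lagrange conditions: 6 = 2*lambda*x, 1 = 2*lambda*y, 6 = 2*lambda*z
So x:6 = y:1 = z:6, i.e. x = 6t, y = 1t, z = 6t
Constraint: t^2*(6^2 + 1^2 + 6^2) = 146
  t^2 * 73 = 146  =>  t = sqrt(2)
Maximum = 6*6t + 1*1t + 6*6t = 73*sqrt(2) = sqrt(10658)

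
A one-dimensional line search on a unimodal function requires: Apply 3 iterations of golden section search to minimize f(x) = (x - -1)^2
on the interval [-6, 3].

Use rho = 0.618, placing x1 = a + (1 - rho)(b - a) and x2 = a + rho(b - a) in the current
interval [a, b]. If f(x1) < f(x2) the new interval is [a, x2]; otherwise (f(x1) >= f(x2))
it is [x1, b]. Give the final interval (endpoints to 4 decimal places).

Golden section search for min of f(x) = (x - -1)^2 on [-6, 3].
Each step: x1 = a + (1 - rho)(b - a), x2 = a + rho(b - a); if f(x1) < f(x2) keep [a, x2], otherwise keep [x1, b].
Step 1: [-6.0000, 3.0000], x1=-2.5620 (f=2.4398), x2=-0.4380 (f=0.3158); f(x1) > f(x2) => keep [-2.5620, 3.0000]
Step 2: [-2.5620, 3.0000], x1=-0.4373 (f=0.3166), x2=0.8753 (f=3.5168); f(x1) < f(x2) => keep [-2.5620, 0.8753]
Step 3: [-2.5620, 0.8753], x1=-1.2489 (f=0.0620), x2=-0.4377 (f=0.3161); f(x1) < f(x2) => keep [-2.5620, -0.4377]
Final interval: [-2.5620, -0.4377]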